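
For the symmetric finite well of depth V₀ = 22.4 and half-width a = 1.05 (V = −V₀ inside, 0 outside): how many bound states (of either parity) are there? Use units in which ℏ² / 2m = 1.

The dimensionless depth is z₀ = a√(2mV₀)/ℏ = 1.05 × √(22.40) = 4.970.
A new bound state (alternating even/odd) appears each time z₀ passes a multiple of π/2, so N = ⌊2z₀/π⌋ + 1 = ⌊3.164⌋ + 1 = 4.

N = 4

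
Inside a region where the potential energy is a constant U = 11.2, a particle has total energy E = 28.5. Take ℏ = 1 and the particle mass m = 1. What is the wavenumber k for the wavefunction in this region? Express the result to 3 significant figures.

With E > U the solution is oscillatory, ψ ∝ e^{±ikx} with k = √(2m(E − U))/ℏ.
k = √(2 × 1 × 17.3) = 5.882.

k = 5.88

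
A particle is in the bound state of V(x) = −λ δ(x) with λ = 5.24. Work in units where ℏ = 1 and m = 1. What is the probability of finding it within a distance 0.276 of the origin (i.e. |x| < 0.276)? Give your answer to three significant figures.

The normalised bound state is ψ = √κ e^{−κ|x|} with κ = mλ/ℏ² = 5.240.
P(|x| < d) = ∫_{−d}^{d} κ e^{−2κ|x|} dx = 1 − e^{−2κd} = 1 − e^{−2.892} = 0.9446.

P = 0.945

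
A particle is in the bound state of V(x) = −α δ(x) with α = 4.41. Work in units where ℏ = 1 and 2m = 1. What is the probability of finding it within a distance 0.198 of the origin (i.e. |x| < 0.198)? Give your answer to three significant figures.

The normalised bound state is ψ = √κ e^{−κ|x|} with κ = mα/ℏ² = 2.205.
P(|x| < d) = ∫_{−d}^{d} κ e^{−2κ|x|} dx = 1 − e^{−2κd} = 1 − e^{−0.8732} = 0.5824.

P = 0.582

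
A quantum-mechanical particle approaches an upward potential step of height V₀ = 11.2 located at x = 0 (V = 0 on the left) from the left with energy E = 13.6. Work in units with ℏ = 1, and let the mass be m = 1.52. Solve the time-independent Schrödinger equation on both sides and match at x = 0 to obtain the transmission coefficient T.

T = 0.833

On each side the TISE gives plane waves with k = √(2m(E − V))/ℏ: k₁ = √(2·1.52·13.6) = 6.430, k₂ = √(2·1.52·2.4) = 2.701.
Matching ψ and ψ′ at x = 0 gives r = (k₁ − k₂)/(k₁ + k₂), so R = r² = 0.1668 and T = 1 − R = 0.8332.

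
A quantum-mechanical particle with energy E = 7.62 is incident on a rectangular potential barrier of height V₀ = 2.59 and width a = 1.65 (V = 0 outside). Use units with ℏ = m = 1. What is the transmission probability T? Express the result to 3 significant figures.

Above the barrier the interior wavenumber is k₂ = √(2m(E − V₀))/ℏ = 3.172, giving phase k₂a = 5.233.
Matching at both interfaces gives T⁻¹ = 1 + V₀² sin²(k₂a) / [4E(E − V₀)] = 1.033, hence T = 0.968.

T = 0.968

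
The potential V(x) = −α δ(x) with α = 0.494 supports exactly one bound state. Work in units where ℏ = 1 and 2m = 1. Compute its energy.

The bound state is ψ(x) = √κ e^{−κ|x|}. The derivative jump ψ'(0⁺) − ψ'(0⁻) = −(2mα/ℏ²)ψ(0) fixes κ = mα/ℏ² = 0.2470.
Then E = −ℏ²κ²/(2m) = −mα²/(2ℏ²) = -0.06101.

E = -0.0610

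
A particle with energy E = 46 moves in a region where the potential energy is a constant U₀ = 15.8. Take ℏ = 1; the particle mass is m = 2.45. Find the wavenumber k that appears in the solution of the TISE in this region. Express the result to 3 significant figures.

k = 12.2

With E > U₀ the solution is oscillatory, ψ ∝ e^{±ikx} with k = √(2m(E − U₀))/ℏ.
k = √(2 × 2.45 × 30.2) = 12.16.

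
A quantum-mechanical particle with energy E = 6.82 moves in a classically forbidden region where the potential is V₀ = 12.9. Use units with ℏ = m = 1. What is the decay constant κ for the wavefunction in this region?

Since E < V₀ the TISE in this region is ψ'' = κ²ψ with κ = √(2m(V₀ − E))/ℏ.
κ = √(2 × 1 × 6.08) = 3.487.

κ = 3.49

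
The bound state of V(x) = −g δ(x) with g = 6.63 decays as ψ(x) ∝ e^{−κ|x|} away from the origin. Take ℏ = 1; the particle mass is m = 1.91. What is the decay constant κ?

κ = 12.7

Integrate −(ℏ²/2m)ψ'' − gδ(x)ψ = Eψ from −ε to +ε: the ψ'' term gives ψ'(0⁺) − ψ'(0⁻) and the δ term gives −(2mg/ℏ²)ψ(0).
With ψ ∝ e^{−κ|x|} this yields −2κ = −2mg/ℏ², so κ = mg/ℏ² = 12.66.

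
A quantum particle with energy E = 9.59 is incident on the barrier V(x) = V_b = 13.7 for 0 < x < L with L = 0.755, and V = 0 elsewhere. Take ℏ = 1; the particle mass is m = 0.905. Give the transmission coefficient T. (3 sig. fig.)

T = 0.0535

Since E < V_b the interior solution is evanescent with decay constant κ = √(2m(V_b − E))/ℏ = 2.727.
κL = 2.059, sinh(κL) = 3.856.
The exact tunnelling result is T⁻¹ = 1 + V_b² sinh²(κL) / [4E(V_b − E)] = 18.70, so T = 0.0535.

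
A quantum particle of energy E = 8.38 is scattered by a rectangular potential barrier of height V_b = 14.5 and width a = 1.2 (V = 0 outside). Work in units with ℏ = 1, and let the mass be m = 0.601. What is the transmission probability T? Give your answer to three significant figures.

T = 0.00580

E < V_b: inside the barrier ψ ∝ e^{±κx} with κ = √(2m(V_b − E))/ℏ = 2.712.
κa = 3.255, sinh(κa) = 12.94.
Matching ψ, ψ′ at both faces gives T = [1 + V_b² sinh²(κa) / (4E(V_b − E))]⁻¹ = 1/172.5 = 0.00580.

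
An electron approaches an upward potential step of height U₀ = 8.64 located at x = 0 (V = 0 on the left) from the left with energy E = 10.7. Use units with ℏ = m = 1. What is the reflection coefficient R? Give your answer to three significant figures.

On each side the TISE gives plane waves with k = √(2m(E − V))/ℏ: k₁ = √(2·1·10.7) = 4.626, k₂ = √(2·1·2.06) = 2.030.
Matching ψ and ψ′ at x = 0 gives r = (k₁ − k₂)/(k₁ + k₂), so R = r² = 0.1522 and T = 1 − R = 0.8478.

R = 0.152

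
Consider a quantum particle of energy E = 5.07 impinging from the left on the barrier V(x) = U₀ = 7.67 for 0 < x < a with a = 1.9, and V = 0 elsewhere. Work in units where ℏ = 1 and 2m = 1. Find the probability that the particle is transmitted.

Since E < U₀ the interior solution is evanescent with decay constant κ = √(2m(U₀ − E))/ℏ = 1.612.
κa = 3.064, sinh(κa) = 10.68.
The exact tunnelling result is T⁻¹ = 1 + U₀² sinh²(κa) / [4E(U₀ − E)] = 128.2, so T = 0.00780.

T = 0.00780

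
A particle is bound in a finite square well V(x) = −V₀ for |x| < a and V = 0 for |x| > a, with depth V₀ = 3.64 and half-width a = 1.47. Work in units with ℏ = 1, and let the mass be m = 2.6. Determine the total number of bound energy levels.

N = 5

Define the well-strength parameter z₀ = (a/ℏ)√(2mV₀) = 1.47 × √(2·2.6·3.64) = 6.395.
A new bound state (alternating even/odd) appears each time z₀ passes a multiple of π/2, so N = ⌊2z₀/π⌋ + 1 = ⌊4.071⌋ + 1 = 5.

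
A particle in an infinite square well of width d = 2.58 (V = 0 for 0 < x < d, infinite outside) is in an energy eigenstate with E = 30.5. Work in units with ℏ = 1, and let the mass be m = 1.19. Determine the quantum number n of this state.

For an infinite well E_n = n²π²ℏ²/(2md²), so n = (d/πℏ)√(2mE).
n = (2.58/π) × √(2 × 1.19 × 30.5) = 6.997 → n = 7.

n = 7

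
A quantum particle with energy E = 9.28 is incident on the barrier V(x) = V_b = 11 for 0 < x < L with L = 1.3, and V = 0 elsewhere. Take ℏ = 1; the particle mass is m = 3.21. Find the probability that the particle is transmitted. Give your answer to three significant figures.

T = 0.000373

Since E < V_b the interior solution is evanescent with decay constant κ = √(2m(V_b − E))/ℏ = 3.323.
κL = 4.320, sinh(κL) = 37.58.
The exact tunnelling result is T⁻¹ = 1 + V_b² sinh²(κL) / [4E(V_b − E)] = 2678, so T = 0.000373.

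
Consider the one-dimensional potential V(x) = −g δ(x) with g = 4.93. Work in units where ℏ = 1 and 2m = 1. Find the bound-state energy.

E = -6.08

For x ≠ 0 the bound state is ψ ∝ e^{−κ|x|}; integrating the TISE across the delta gives the cusp condition 2κ = 2mg/ℏ², so κ = 2.465.
Then E = −ℏ²κ²/(2m) = −mg²/(2ℏ²) = -6.076.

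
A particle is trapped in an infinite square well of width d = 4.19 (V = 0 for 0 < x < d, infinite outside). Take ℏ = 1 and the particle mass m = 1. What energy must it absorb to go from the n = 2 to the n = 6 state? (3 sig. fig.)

E_n = n²π²ℏ²/(2md²), so ΔE = (6² − 2²) π²ℏ²/(2md²).
ΔE = 32 × π² / (2 × 1 × 4.19²) = 8.995.

ΔE = 8.99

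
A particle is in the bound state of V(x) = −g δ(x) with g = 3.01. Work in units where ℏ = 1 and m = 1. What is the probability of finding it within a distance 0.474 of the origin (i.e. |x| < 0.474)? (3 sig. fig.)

P = 0.942

The normalised bound state is ψ = √κ e^{−κ|x|} with κ = mg/ℏ² = 3.010.
P(|x| < d) = ∫_{−d}^{d} κ e^{−2κ|x|} dx = 1 − e^{−2κd} = 1 − e^{−2.853} = 0.9424.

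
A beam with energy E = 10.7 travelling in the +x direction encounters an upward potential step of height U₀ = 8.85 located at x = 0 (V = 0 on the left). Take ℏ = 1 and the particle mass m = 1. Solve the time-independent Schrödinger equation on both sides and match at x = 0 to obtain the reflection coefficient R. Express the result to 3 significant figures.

R = 0.170

The wavenumbers are k₁ = √(2mE)/ℏ = 4.626 on the left and k₂ = √(2m(E − U₀))/ℏ = 1.924 on the right.
Continuity of ψ and ψ′ at the step yields the reflection amplitude r = (k₁ − k₂)/(k₁ + k₂) = 0.4126; thus R = |r|² = 0.1703, T = 0.8297.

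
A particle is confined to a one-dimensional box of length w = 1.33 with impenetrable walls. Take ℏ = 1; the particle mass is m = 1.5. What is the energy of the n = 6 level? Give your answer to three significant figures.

The infinite-well eigenfunctions ψ_n = √(2/w) sin(nπx/w) vanish at both walls, giving E_n = n²π²ℏ²/(2mw²).
E_6 = 6² × π² / (2 × 1.5 × 1.33²) = 66.95.

E = 67.0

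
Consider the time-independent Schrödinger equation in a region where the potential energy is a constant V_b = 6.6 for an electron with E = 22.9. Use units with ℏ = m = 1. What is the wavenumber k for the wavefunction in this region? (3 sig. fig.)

k = 5.71

With E > V_b the solution is oscillatory, ψ ∝ e^{±ikx} with k = √(2m(E − V_b))/ℏ.
k = √(2 × 1 × 16.3) = 5.710.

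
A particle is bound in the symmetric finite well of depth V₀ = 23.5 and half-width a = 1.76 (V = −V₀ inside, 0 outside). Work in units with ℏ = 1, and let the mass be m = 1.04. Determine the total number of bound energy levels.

Define the well-strength parameter z₀ = (a/ℏ)√(2mV₀) = 1.76 × √(2·1.04·23.5) = 12.30.
The even/odd transcendental equations gain one root per π/2 in z₀, giving N = 1 + ⌊2z₀/π⌋ = 1 + ⌊7.834⌋ = 8.

N = 8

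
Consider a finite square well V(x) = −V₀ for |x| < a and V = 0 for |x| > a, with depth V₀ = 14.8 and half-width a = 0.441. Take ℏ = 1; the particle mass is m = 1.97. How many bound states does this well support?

Define the well-strength parameter z₀ = (a/ℏ)√(2mV₀) = 0.441 × √(2·1.97·14.8) = 3.368.
A new bound state (alternating even/odd) appears each time z₀ passes a multiple of π/2, so N = ⌊2z₀/π⌋ + 1 = ⌊2.144⌋ + 1 = 3.

N = 3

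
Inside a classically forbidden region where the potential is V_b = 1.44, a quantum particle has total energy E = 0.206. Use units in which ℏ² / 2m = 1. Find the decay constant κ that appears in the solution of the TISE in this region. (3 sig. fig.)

κ = 1.11

Since E < V_b the TISE in this region is ψ'' = κ²ψ with κ = √(2m(V_b − E))/ℏ.
κ = √(2 × 0.5 × 1.234) = 1.111.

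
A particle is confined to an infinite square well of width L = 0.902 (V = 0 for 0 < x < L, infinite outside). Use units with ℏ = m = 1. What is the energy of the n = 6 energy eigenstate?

E = 218

The infinite-well eigenfunctions ψ_n = √(2/L) sin(nπx/L) vanish at both walls, giving E_n = n²π²ℏ²/(2mL²).
E_6 = 6² × π² / (2 × 1 × 0.902²) = 218.4.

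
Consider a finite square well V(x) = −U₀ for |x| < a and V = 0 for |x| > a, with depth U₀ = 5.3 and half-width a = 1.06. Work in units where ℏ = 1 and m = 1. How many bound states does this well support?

Define the well-strength parameter z₀ = (a/ℏ)√(2mU₀) = 1.06 × √(2·1·5.3) = 3.451.
The even/odd transcendental equations gain one root per π/2 in z₀, giving N = 1 + ⌊2z₀/π⌋ = 1 + ⌊2.197⌋ = 3.

N = 3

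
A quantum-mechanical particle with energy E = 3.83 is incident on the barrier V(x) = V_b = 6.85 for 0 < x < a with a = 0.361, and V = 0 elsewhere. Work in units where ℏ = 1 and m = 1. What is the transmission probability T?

Since E < V_b the interior solution is evanescent with decay constant κ = √(2m(V_b − E))/ℏ = 2.458.
κa = 0.8872, sinh(κa) = 1.008.
The exact tunnelling result is T⁻¹ = 1 + V_b² sinh²(κa) / [4E(V_b − E)] = 2.031, so T = 0.492.

T = 0.492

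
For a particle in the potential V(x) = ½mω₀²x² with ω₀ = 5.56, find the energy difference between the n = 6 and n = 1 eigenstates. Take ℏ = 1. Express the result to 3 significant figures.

ΔE = 27.8

E_n = ℏω₀(n + ½), so ΔE = (6 − 1) ℏω₀ = 5 × 5.56 = 27.80.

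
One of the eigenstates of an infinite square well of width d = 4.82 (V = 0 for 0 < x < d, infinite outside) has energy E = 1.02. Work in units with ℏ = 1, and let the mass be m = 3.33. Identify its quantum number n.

From E_n = n²π²ℏ²/(2md²) invert to n = √(2md²E)/(πℏ).
n = (4.82/π) × √(2 × 3.33 × 1.02) = 3.999 → n = 4.

n = 4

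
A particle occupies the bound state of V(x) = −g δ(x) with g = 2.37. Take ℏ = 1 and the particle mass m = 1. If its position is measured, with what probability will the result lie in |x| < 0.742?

The normalised bound state is ψ = √κ e^{−κ|x|} with κ = mg/ℏ² = 2.370.
P(|x| < d) = ∫_{−d}^{d} κ e^{−2κ|x|} dx = 1 − e^{−2κd} = 1 − e^{−3.517} = 0.9703.

P = 0.970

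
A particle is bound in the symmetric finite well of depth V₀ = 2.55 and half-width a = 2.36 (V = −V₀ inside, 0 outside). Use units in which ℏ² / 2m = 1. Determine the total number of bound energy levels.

The dimensionless depth is z₀ = a√(2mV₀)/ℏ = 2.36 × √(2.550) = 3.769.
A new bound state (alternating even/odd) appears each time z₀ passes a multiple of π/2, so N = ⌊2z₀/π⌋ + 1 = ⌊2.399⌋ + 1 = 3.

N = 3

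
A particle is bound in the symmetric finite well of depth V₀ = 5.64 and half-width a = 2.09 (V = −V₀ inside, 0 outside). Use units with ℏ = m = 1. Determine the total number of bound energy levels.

Define the well-strength parameter z₀ = (a/ℏ)√(2mV₀) = 2.09 × √(2·1·5.64) = 7.019.
A new bound state (alternating even/odd) appears each time z₀ passes a multiple of π/2, so N = ⌊2z₀/π⌋ + 1 = ⌊4.469⌋ + 1 = 5.

N = 5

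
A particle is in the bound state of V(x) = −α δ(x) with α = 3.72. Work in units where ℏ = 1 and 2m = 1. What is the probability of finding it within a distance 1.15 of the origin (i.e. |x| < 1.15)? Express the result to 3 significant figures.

The normalised bound state is ψ = √κ e^{−κ|x|} with κ = mα/ℏ² = 1.860.
P(|x| < d) = ∫_{−d}^{d} κ e^{−2κ|x|} dx = 1 − e^{−2κd} = 1 − e^{−4.278} = 0.9861.

P = 0.986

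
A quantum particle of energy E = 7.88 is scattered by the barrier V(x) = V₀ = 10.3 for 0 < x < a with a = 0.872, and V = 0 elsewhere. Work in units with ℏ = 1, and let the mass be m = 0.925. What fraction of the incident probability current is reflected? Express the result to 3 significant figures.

R = 0.930

Since E < V₀ the interior solution is evanescent with decay constant κ = √(2m(V₀ − E))/ℏ = 2.116.
κa = 1.845, sinh(κa) = 3.085.
Matching ψ, ψ′ at both faces gives T = [1 + V₀² sinh²(κa) / (4E(V₀ − E))]⁻¹ = 1/14.24 = 0.0702.
R = 1 − T = 0.930.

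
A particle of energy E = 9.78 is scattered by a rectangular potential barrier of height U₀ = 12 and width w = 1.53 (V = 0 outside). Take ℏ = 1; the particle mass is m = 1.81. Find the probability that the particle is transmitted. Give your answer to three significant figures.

T = 0.000412

E < U₀: inside the barrier ψ ∝ e^{±κx} with κ = √(2m(U₀ − E))/ℏ = 2.835.
κw = 4.337, sinh(κw) = 38.24.
The exact tunnelling result is T⁻¹ = 1 + U₀² sinh²(κw) / [4E(U₀ − E)] = 2426, so T = 0.000412.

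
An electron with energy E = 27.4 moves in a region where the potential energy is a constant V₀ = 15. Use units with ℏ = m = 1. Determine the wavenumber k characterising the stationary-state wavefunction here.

With E > V₀ the solution is oscillatory, ψ ∝ e^{±ikx} with k = √(2m(E − V₀))/ℏ.
k = √(2 × 1 × 12.4) = 4.980.

k = 4.98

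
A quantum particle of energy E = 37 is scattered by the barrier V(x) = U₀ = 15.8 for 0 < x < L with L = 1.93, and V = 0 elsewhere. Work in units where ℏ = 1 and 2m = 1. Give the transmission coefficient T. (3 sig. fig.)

E > U₀: inside the barrier k₂ = √(2m(E − U₀))/ℏ = 4.604, k₂L = 8.886.
T = [1 + U₀² sin²(k₂L) / (4E(E − U₀))]⁻¹ = 1/1.021 = 0.980.

T = 0.980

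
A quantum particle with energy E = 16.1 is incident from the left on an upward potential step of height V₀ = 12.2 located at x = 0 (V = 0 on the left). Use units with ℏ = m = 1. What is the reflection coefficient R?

R = 0.116

On each side the TISE gives plane waves with k = √(2m(E − V))/ℏ: k₁ = √(2·1·16.1) = 5.675, k₂ = √(2·1·3.9) = 2.793.
Matching ψ and ψ′ at x = 0 gives r = (k₁ − k₂)/(k₁ + k₂), so R = r² = 0.1158 and T = 1 − R = 0.8842.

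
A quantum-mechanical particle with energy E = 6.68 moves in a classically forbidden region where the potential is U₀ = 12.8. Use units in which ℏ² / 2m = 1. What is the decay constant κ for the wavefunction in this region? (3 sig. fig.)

κ = 2.47

Since E < U₀ the TISE in this region is ψ'' = κ²ψ with κ = √(2m(U₀ − E))/ℏ.
κ = √(2 × 0.5 × 6.12) = 2.474.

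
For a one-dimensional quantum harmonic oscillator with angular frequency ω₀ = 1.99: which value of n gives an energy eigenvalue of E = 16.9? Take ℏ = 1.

Invert E_n = (n + ½)ℏω₀: n = E/ℏω₀ − ½ = 7.992, so n = 8.

n = 8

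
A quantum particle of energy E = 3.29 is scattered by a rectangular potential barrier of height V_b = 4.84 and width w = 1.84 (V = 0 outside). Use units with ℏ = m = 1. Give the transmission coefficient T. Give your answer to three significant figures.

E < V_b: inside the barrier ψ ∝ e^{±κx} with κ = √(2m(V_b − E))/ℏ = 1.761.
κw = 3.240, sinh(κw) = 12.74.
Matching ψ, ψ′ at both faces gives T = [1 + V_b² sinh²(κw) / (4E(V_b − E))]⁻¹ = 1/187.5 = 0.00533.

T = 0.00533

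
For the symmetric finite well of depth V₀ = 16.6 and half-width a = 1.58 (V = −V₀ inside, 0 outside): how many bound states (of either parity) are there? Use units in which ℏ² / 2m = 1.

N = 5

The dimensionless depth is z₀ = a√(2mV₀)/ℏ = 1.58 × √(16.60) = 6.437.
A new bound state (alternating even/odd) appears each time z₀ passes a multiple of π/2, so N = ⌊2z₀/π⌋ + 1 = ⌊4.098⌋ + 1 = 5.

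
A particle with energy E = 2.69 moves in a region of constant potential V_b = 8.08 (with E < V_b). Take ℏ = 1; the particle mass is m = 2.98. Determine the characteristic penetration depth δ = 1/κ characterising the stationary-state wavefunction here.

Since E < V_b the TISE in this region is ψ'' = κ²ψ with κ = √(2m(V_b − E))/ℏ.
κ = √(2 × 2.98 × 5.39) = 5.668. The penetration depth is δ = 1/κ = 0.176.

δ = 0.176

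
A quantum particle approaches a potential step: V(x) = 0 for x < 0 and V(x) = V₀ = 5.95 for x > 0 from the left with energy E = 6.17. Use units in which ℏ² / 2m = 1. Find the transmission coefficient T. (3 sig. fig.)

T = 0.534

On each side the TISE gives plane waves with k = √(2m(E − V))/ℏ: k₁ = √(2·½·6.17) = 2.484, k₂ = √(2·½·0.22) = 0.4690.
Matching ψ and ψ′ at x = 0 gives r = (k₁ − k₂)/(k₁ + k₂), so R = r² = 0.4656 and T = 1 − R = 0.5344.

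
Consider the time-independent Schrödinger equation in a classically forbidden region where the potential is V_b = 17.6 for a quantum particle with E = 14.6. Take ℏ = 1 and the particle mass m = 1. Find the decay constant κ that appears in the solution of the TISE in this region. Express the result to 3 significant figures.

Since E < V_b the TISE in this region is ψ'' = κ²ψ with κ = √(2m(V_b − E))/ℏ.
κ = √(2 × 1 × 3) = 2.449.

κ = 2.45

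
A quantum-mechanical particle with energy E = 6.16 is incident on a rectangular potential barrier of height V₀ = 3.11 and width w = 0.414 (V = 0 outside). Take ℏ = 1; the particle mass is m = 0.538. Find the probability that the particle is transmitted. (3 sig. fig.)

T = 0.944

Above the barrier the interior wavenumber is k₂ = √(2m(E − V₀))/ℏ = 1.812, giving phase k₂w = 0.7500.
T = [1 + V₀² sin²(k₂w) / (4E(E − V₀))]⁻¹ = 1/1.060 = 0.944.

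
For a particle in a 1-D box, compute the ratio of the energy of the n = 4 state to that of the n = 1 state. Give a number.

Since E_n ∝ n², the ratio is (4/1)² = 16.

16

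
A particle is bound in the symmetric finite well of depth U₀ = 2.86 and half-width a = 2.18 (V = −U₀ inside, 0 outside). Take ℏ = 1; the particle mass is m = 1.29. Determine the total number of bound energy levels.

The dimensionless depth is z₀ = a√(2mU₀)/ℏ = 2.18 × √(7.379) = 5.922.
The even/odd transcendental equations gain one root per π/2 in z₀, giving N = 1 + ⌊2z₀/π⌋ = 1 + ⌊3.770⌋ = 4.

N = 4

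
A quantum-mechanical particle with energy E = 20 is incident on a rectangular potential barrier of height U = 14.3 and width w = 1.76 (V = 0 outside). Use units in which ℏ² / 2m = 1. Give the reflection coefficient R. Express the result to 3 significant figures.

Above the barrier the interior wavenumber is k₂ = √(2m(E − U))/ℏ = 2.387, giving phase k₂w = 4.202.
T = [1 + U² sin²(k₂w) / (4E(E − U))]⁻¹ = 1/1.341 = 0.745.
R = 1 − T = 0.255.

R = 0.255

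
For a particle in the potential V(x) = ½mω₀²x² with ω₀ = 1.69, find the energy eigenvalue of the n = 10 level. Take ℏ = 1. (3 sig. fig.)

E = 17.7

Using E_n = (n + ½)ℏω₀: E_10 = 10.5 × 1.69 = 17.75.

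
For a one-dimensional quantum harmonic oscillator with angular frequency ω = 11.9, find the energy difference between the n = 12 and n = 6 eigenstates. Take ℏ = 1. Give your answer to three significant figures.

E_n = ℏω(n + ½), so ΔE = (12 − 6) ℏω = 6 × 11.9 = 71.40.

ΔE = 71.4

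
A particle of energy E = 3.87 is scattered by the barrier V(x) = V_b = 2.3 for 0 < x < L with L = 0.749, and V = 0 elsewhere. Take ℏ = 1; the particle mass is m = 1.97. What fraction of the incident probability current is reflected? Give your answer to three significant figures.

R = 0.166

Above the barrier the interior wavenumber is k₂ = √(2m(E − V_b))/ℏ = 2.487, giving phase k₂L = 1.863.
Matching at both interfaces gives T⁻¹ = 1 + V_b² sin²(k₂L) / [4E(E − V_b)] = 1.200, hence T = 0.834.
R = 1 − T = 0.166.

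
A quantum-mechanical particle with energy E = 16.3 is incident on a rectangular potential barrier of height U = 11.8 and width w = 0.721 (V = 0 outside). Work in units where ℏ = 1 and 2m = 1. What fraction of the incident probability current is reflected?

E > U: inside the barrier k₂ = √(2m(E − U))/ℏ = 2.121, k₂w = 1.529.
Matching at both interfaces gives T⁻¹ = 1 + U² sin²(k₂w) / [4E(E − U)] = 1.474, hence T = 0.679.
R = 1 − T = 0.321.

R = 0.321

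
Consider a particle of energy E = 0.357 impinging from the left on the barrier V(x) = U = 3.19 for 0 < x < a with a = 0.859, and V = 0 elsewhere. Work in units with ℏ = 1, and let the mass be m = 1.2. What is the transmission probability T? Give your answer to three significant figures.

E < U: inside the barrier ψ ∝ e^{±κx} with κ = √(2m(U − E))/ℏ = 2.608.
κa = 2.240, sinh(κa) = 4.643.
The exact tunnelling result is T⁻¹ = 1 + U² sinh²(κa) / [4E(U − E)] = 55.22, so T = 0.0181.

T = 0.0181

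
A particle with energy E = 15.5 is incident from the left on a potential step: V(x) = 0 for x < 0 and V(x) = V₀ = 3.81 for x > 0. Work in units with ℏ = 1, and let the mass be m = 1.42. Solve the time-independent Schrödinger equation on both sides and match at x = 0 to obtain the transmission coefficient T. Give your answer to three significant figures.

T = 0.995

On each side the TISE gives plane waves with k = √(2m(E − V))/ℏ: k₁ = √(2·1.42·15.5) = 6.635, k₂ = √(2·1.42·11.69) = 5.762.
Continuity of ψ and ψ′ at the step yields the reflection amplitude r = (k₁ − k₂)/(k₁ + k₂) = 0.07041; thus R = |r|² = 0.004958, T = 0.9950.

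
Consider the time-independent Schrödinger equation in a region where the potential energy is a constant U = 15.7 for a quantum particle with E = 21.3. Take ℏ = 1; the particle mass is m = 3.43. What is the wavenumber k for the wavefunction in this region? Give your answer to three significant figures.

With E > U the solution is oscillatory, ψ ∝ e^{±ikx} with k = √(2m(E − U))/ℏ.
k = √(2 × 3.43 × 5.6) = 6.198.

k = 6.20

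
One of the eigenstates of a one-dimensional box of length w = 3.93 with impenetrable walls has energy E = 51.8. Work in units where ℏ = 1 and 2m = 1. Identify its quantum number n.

n = 9

For an infinite well E_n = n²π²ℏ²/(2mw²), so n = (w/πℏ)√(2mE).
n = (3.93/π) × √(2 × 0.5 × 51.8) = 9.003 → n = 9.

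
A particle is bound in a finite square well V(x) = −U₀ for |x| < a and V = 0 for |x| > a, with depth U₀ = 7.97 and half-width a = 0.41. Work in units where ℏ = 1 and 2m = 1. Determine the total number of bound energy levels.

N = 1

Define the well-strength parameter z₀ = (a/ℏ)√(2mU₀) = 0.41 × √(2·0.5·7.97) = 1.157.
A new bound state (alternating even/odd) appears each time z₀ passes a multiple of π/2, so N = ⌊2z₀/π⌋ + 1 = ⌊0.7369⌋ + 1 = 1.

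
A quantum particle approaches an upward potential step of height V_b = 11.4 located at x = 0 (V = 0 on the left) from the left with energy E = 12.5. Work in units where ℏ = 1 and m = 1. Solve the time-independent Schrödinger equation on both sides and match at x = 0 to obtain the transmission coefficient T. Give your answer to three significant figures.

The wavenumbers are k₁ = √(2mE)/ℏ = 5.000 on the left and k₂ = √(2m(E − V_b))/ℏ = 1.483 on the right.
Matching ψ and ψ′ at x = 0 gives r = (k₁ − k₂)/(k₁ + k₂), so R = r² = 0.2942 and T = 1 − R = 0.7058.

T = 0.706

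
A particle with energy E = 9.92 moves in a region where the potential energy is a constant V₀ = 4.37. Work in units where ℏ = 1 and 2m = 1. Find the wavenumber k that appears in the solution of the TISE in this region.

k = 2.36

With E > V₀ the solution is oscillatory, ψ ∝ e^{±ikx} with k = √(2m(E − V₀))/ℏ.
k = √(2 × 0.5 × 5.55) = 2.356.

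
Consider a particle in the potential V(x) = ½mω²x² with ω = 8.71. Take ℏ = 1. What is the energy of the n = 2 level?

Using E_n = (n + ½)ℏω: E_2 = 2.5 × 8.71 = 21.78.

E = 21.8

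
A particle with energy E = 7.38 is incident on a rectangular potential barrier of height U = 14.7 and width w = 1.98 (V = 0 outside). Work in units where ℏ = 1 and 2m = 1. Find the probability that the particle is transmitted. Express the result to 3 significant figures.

E < U: inside the barrier ψ ∝ e^{±κx} with κ = √(2m(U − E))/ℏ = 2.706.
κw = 5.357, sinh(κw) = 106.0.
Matching ψ, ψ′ at both faces gives T = [1 + U² sinh²(κw) / (4E(U − E))]⁻¹ = 1/11250 = 0.0000889.

T = 0.0000889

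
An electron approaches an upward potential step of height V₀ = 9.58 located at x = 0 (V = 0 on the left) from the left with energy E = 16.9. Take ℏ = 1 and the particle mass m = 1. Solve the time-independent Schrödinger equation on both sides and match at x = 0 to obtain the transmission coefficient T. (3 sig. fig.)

T = 0.957

The wavenumbers are k₁ = √(2mE)/ℏ = 5.814 on the left and k₂ = √(2m(E − V₀))/ℏ = 3.826 on the right.
Continuity of ψ and ψ′ at the step yields the reflection amplitude r = (k₁ − k₂)/(k₁ + k₂) = 0.2062; thus R = |r|² = 0.04251, T = 0.9575.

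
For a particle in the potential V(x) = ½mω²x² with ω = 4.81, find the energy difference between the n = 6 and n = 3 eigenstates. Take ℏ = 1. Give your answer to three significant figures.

E_n = ℏω(n + ½), so ΔE = (6 − 3) ℏω = 3 × 4.81 = 14.43.

ΔE = 14.4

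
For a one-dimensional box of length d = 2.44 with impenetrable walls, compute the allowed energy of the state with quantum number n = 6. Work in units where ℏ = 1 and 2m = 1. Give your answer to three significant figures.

E = 59.7

The infinite-well eigenfunctions ψ_n = √(2/d) sin(nπx/d) vanish at both walls, giving E_n = n²π²ℏ²/(2md²).
E_6 = 6² × π² / (2 × 0.5 × 2.44²) = 59.68.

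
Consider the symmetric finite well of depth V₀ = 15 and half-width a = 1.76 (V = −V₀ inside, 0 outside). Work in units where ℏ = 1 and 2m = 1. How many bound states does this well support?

N = 5

The dimensionless depth is z₀ = a√(2mV₀)/ℏ = 1.76 × √(15.00) = 6.816.
The even/odd transcendental equations gain one root per π/2 in z₀, giving N = 1 + ⌊2z₀/π⌋ = 1 + ⌊4.339⌋ = 5.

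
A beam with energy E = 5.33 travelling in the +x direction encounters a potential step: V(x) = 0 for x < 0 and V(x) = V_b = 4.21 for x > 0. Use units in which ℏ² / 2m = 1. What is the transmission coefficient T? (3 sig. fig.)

The wavenumbers are k₁ = √(2mE)/ℏ = 2.309 on the left and k₂ = √(2m(E − V_b))/ℏ = 1.058 on the right.
Continuity of ψ and ψ′ at the step yields the reflection amplitude r = (k₁ − k₂)/(k₁ + k₂) = 0.3714; thus R = |r|² = 0.1379, T = 0.8621.

T = 0.862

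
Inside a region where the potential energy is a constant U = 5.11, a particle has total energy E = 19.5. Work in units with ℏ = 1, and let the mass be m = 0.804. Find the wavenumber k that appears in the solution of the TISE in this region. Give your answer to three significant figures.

With E > U the solution is oscillatory, ψ ∝ e^{±ikx} with k = √(2m(E − U))/ℏ.
k = √(2 × 0.804 × 14.39) = 4.810.

k = 4.81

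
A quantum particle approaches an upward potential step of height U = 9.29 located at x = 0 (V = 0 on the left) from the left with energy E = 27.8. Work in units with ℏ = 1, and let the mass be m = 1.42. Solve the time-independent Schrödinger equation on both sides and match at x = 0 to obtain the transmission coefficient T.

T = 0.990

On each side the TISE gives plane waves with k = √(2m(E − V))/ℏ: k₁ = √(2·1.42·27.8) = 8.885, k₂ = √(2·1.42·18.51) = 7.250.
Continuity of ψ and ψ′ at the step yields the reflection amplitude r = (k₁ − k₂)/(k₁ + k₂) = 0.1013; thus R = |r|² = 0.01027, T = 0.9897.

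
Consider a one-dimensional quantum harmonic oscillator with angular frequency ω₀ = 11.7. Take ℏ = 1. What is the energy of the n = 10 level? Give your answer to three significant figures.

E = 123

Using E_n = (n + ½)ℏω₀: E_10 = 10.5 × 11.7 = 122.9.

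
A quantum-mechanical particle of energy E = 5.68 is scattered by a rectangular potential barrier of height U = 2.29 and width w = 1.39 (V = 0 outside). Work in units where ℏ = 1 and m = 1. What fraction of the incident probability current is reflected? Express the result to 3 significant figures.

R = 0.0142

E > U: inside the barrier k₂ = √(2m(E − U))/ℏ = 2.604, k₂w = 3.619.
Matching at both interfaces gives T⁻¹ = 1 + U² sin²(k₂w) / [4E(E − U)] = 1.014, hence T = 0.986.
R = 1 − T = 0.0142.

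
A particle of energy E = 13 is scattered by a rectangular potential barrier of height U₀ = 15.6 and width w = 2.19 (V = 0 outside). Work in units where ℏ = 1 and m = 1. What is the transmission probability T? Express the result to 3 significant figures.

T = 0.000102

E < U₀: inside the barrier ψ ∝ e^{±κx} with κ = √(2m(U₀ − E))/ℏ = 2.280.
κw = 4.994, sinh(κw) = 73.76.
Matching ψ, ψ′ at both faces gives T = [1 + U₀² sinh²(κw) / (4E(U₀ − E))]⁻¹ = 1/9793 = 0.000102.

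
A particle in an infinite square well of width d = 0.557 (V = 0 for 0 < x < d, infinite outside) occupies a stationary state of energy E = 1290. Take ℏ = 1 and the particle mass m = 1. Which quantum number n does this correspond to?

n = 9

For an infinite well E_n = n²π²ℏ²/(2md²), so n = (d/πℏ)√(2mE).
n = (0.557/π) × √(2 × 1 × 1290) = 9.006 → n = 9.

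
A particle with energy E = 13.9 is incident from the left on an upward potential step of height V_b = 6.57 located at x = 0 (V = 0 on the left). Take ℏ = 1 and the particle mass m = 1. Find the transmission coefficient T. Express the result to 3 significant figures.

On each side the TISE gives plane waves with k = √(2m(E − V))/ℏ: k₁ = √(2·1·13.9) = 5.273, k₂ = √(2·1·7.33) = 3.829.
Continuity of ψ and ψ′ at the step yields the reflection amplitude r = (k₁ − k₂)/(k₁ + k₂) = 0.1586; thus R = |r|² = 0.02516, T = 0.9748.

T = 0.975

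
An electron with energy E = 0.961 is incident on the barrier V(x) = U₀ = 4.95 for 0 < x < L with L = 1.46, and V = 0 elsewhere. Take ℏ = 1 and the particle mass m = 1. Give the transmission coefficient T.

Since E < U₀ the interior solution is evanescent with decay constant κ = √(2m(U₀ − E))/ℏ = 2.825.
κL = 4.124, sinh(κL) = 30.89.
The exact tunnelling result is T⁻¹ = 1 + U₀² sinh²(κL) / [4E(U₀ − E)] = 1526, so T = 0.000655.

T = 0.000655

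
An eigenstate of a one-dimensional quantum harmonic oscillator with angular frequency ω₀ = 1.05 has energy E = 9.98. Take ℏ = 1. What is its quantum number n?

Invert E_n = (n + ½)ℏω₀: n = E/ℏω₀ − ½ = 9.005, so n = 9.

n = 9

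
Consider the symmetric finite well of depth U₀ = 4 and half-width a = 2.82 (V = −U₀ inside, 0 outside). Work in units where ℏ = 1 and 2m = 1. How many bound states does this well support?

Define the well-strength parameter z₀ = (a/ℏ)√(2mU₀) = 2.82 × √(2·0.5·4) = 5.640.
The even/odd transcendental equations gain one root per π/2 in z₀, giving N = 1 + ⌊2z₀/π⌋ = 1 + ⌊3.591⌋ = 4.

N = 4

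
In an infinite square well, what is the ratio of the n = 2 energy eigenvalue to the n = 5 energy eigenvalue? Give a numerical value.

0.16

Since E_n ∝ n², the ratio is (2/5)² = 0.16.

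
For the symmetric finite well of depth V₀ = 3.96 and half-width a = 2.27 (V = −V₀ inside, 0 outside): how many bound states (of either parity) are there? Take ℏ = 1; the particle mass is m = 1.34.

N = 5

The dimensionless depth is z₀ = a√(2mV₀)/ℏ = 2.27 × √(10.61) = 7.395.
A new bound state (alternating even/odd) appears each time z₀ passes a multiple of π/2, so N = ⌊2z₀/π⌋ + 1 = ⌊4.708⌋ + 1 = 5.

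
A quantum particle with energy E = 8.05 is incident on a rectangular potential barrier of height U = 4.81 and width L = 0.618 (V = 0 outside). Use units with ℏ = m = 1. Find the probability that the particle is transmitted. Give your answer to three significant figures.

Above the barrier the interior wavenumber is k₂ = √(2m(E − U))/ℏ = 2.546, giving phase k₂L = 1.573.
Matching at both interfaces gives T⁻¹ = 1 + U² sin²(k₂L) / [4E(E − U)] = 1.222, hence T = 0.818.

T = 0.818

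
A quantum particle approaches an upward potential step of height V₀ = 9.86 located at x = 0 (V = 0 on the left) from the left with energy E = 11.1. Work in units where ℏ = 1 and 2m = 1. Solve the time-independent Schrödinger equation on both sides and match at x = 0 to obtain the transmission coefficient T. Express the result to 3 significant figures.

T = 0.751

The wavenumbers are k₁ = √(2mE)/ℏ = 3.332 on the left and k₂ = √(2m(E − V₀))/ℏ = 1.114 on the right.
Matching ψ and ψ′ at x = 0 gives r = (k₁ − k₂)/(k₁ + k₂), so R = r² = 0.2490 and T = 1 − R = 0.7510.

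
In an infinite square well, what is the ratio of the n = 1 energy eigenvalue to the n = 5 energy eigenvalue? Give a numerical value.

0.04

E_n = n²π²ℏ²/(2mL²) so the ratio is n₂²/n₁² = 1/25 = 0.04.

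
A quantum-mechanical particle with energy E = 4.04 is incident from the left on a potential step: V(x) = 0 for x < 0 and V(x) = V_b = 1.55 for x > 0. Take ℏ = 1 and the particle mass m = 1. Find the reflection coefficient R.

The wavenumbers are k₁ = √(2mE)/ℏ = 2.843 on the left and k₂ = √(2m(E − V_b))/ℏ = 2.232 on the right.
Continuity of ψ and ψ′ at the step yields the reflection amplitude r = (k₁ − k₂)/(k₁ + k₂) = 0.1204; thus R = |r|² = 0.01450, T = 0.9855.

R = 0.0145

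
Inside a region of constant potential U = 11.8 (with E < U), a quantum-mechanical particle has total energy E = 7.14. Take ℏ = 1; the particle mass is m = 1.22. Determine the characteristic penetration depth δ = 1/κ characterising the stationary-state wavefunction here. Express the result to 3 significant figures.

δ = 0.297

Since E < U the TISE in this region is ψ'' = κ²ψ with κ = √(2m(U − E))/ℏ.
κ = √(2 × 1.22 × 4.66) = 3.372. The penetration depth is δ = 1/κ = 0.297.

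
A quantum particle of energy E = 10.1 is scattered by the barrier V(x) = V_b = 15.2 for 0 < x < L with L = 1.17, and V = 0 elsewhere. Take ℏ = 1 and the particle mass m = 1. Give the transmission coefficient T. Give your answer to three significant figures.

E < V_b: inside the barrier ψ ∝ e^{±κx} with κ = √(2m(V_b − E))/ℏ = 3.194.
κL = 3.737, sinh(κL) = 20.97.
Matching ψ, ψ′ at both faces gives T = [1 + V_b² sinh²(κL) / (4E(V_b − E))]⁻¹ = 1/494.0 = 0.00202.

T = 0.00202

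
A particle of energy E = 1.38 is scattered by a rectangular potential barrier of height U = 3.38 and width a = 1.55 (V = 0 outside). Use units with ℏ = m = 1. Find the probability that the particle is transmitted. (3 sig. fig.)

E < U: inside the barrier ψ ∝ e^{±κx} with κ = √(2m(U − E))/ℏ = 2.000.
κa = 3.100, sinh(κa) = 11.08.
Matching ψ, ψ′ at both faces gives T = [1 + U² sinh²(κa) / (4E(U − E))]⁻¹ = 1/128.0 = 0.00781.

T = 0.00781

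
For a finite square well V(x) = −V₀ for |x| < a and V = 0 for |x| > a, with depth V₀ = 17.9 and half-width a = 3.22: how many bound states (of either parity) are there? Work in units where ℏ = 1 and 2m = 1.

Define the well-strength parameter z₀ = (a/ℏ)√(2mV₀) = 3.22 × √(2·0.5·17.9) = 13.62.
A new bound state (alternating even/odd) appears each time z₀ passes a multiple of π/2, so N = ⌊2z₀/π⌋ + 1 = ⌊8.673⌋ + 1 = 9.

N = 9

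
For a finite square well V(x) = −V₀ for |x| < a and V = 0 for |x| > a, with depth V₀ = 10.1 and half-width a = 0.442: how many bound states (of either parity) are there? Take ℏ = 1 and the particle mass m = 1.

Define the well-strength parameter z₀ = (a/ℏ)√(2mV₀) = 0.442 × √(2·1·10.1) = 1.987.
A new bound state (alternating even/odd) appears each time z₀ passes a multiple of π/2, so N = ⌊2z₀/π⌋ + 1 = ⌊1.265⌋ + 1 = 2.

N = 2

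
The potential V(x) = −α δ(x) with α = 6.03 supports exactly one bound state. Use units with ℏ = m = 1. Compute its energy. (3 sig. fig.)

For x ≠ 0 the bound state is ψ ∝ e^{−κ|x|}; integrating the TISE across the delta gives the cusp condition 2κ = 2mα/ℏ², so κ = 6.030.
Then E = −ℏ²κ²/(2m) = −mα²/(2ℏ²) = -18.18.

E = -18.2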